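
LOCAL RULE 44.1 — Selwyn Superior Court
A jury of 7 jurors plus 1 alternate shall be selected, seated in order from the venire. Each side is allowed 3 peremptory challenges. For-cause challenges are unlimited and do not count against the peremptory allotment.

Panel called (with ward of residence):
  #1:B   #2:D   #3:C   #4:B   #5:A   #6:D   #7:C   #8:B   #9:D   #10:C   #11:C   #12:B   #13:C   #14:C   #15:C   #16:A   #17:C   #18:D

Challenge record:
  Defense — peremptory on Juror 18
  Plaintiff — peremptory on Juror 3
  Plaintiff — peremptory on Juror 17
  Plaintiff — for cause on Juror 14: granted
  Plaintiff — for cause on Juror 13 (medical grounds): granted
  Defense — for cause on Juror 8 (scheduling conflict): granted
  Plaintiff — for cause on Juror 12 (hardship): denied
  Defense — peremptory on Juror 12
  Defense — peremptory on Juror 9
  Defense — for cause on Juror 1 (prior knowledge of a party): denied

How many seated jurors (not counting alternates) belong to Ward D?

Removed: #3, #8, #9, #12, #13, #14, #17, #18.
Seated jurors 1–7: #1, #2, #4, #5, #6, #7, #10 (alternates #11 not counted).
Of those, in Ward D: #2, #6 → 2.

2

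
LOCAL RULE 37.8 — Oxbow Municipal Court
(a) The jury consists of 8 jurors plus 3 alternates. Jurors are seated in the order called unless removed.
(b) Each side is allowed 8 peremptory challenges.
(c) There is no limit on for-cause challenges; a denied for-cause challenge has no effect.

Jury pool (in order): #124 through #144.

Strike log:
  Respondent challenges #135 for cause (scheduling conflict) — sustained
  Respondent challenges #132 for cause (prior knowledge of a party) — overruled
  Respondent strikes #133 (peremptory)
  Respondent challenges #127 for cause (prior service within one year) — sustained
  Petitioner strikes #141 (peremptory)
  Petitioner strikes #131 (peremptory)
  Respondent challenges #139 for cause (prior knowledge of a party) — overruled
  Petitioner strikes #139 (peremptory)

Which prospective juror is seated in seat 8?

134

Removed: #127, #131, #133, #135, #139, #141. (#132 stays — for-cause denied.)
Seating in order: seats 1–8 → #124, #125, #126, #128, #129, #130, #132, #134; alternates → #136, #137, #138.
So seat 8 is #134.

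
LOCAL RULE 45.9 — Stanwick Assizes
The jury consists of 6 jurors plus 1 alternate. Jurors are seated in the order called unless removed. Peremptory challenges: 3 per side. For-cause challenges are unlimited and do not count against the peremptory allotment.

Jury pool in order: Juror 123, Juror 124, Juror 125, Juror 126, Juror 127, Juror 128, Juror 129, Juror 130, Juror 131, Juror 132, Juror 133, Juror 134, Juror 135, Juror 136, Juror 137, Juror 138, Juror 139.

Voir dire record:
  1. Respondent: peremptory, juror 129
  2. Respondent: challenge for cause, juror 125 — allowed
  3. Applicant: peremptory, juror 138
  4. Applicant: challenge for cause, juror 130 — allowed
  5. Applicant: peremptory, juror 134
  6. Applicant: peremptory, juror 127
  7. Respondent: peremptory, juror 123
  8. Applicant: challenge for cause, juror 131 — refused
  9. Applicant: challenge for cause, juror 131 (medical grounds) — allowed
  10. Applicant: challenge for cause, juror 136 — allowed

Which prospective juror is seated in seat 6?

Removed: #123, #125, #127, #129, #130, #131, #134, #136, #138.
Seating in order: seats 1–6 → #124, #126, #128, #132, #133, #135; alternates → #137.
So seat 6 is #135.

135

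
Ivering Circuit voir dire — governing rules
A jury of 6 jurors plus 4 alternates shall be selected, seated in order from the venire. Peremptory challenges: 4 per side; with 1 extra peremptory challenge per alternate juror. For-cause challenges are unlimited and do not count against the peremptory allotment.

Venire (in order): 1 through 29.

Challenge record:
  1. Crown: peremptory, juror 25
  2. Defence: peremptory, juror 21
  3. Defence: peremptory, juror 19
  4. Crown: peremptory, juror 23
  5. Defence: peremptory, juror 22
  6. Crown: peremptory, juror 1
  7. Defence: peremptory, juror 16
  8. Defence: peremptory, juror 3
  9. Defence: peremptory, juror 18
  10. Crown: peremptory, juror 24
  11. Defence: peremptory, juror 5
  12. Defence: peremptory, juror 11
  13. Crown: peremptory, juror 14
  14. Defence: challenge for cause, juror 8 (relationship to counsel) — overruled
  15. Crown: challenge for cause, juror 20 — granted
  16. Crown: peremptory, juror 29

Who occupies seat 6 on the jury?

9

Removed: #1, #3, #5, #11, #14, #16, #18, #19, #20, #21, #22, #23, #24, #25, #29. (#8 stays — for-cause denied.)
Seating in order: seats 1–6 → #2, #4, #6, #7, #8, #9; alternates → #10, #12, #13, #15.
So seat 6 is #9.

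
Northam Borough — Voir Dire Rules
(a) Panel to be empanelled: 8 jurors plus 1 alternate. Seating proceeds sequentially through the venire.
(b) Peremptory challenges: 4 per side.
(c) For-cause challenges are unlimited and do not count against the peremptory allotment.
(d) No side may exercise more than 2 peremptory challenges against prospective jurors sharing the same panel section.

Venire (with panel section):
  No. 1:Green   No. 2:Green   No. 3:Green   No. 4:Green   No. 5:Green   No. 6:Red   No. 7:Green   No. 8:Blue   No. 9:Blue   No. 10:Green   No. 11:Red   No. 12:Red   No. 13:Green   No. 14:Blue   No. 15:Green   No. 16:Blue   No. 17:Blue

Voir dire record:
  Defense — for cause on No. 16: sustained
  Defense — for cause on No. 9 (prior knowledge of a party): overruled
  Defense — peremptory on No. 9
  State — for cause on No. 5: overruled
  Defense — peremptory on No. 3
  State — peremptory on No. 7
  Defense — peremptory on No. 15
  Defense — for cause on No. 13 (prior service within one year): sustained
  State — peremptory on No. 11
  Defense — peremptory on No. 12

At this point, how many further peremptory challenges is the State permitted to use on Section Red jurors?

1

State peremptories so far: #7, #11 — 2 of 4 used, 2 left overall.
Against Section Red: #11 — 1 used; per-section cap 2 leaves 1.
Binding limit: min(2, 1) = 1.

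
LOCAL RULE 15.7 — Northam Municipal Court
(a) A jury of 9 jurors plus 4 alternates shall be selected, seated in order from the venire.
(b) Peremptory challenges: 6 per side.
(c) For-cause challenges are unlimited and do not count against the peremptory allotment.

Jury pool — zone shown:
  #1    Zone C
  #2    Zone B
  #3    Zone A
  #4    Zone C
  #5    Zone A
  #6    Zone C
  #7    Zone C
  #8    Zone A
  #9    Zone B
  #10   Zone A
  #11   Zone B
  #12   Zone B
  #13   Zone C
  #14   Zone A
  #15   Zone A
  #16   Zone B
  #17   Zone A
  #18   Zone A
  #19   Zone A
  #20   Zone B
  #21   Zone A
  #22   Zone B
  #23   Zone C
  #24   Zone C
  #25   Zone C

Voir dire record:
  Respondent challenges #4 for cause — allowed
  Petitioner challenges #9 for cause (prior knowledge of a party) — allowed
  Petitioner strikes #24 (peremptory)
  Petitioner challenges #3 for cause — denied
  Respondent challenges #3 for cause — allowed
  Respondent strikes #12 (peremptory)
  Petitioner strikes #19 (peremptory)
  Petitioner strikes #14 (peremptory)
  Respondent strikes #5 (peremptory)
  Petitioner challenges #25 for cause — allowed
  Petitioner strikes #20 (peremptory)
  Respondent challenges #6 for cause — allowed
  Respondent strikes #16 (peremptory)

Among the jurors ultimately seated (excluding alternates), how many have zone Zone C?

3

Removed: #3, #4, #5, #6, #9, #12, #14, #16, #19, #20, #24, #25.
Seated jurors 1–9: #1, #2, #7, #8, #10, #11, #13, #15, #17 (alternates #18, #21, #22, #23 not counted).
Of those, in Zone C: #1, #7, #13 → 3.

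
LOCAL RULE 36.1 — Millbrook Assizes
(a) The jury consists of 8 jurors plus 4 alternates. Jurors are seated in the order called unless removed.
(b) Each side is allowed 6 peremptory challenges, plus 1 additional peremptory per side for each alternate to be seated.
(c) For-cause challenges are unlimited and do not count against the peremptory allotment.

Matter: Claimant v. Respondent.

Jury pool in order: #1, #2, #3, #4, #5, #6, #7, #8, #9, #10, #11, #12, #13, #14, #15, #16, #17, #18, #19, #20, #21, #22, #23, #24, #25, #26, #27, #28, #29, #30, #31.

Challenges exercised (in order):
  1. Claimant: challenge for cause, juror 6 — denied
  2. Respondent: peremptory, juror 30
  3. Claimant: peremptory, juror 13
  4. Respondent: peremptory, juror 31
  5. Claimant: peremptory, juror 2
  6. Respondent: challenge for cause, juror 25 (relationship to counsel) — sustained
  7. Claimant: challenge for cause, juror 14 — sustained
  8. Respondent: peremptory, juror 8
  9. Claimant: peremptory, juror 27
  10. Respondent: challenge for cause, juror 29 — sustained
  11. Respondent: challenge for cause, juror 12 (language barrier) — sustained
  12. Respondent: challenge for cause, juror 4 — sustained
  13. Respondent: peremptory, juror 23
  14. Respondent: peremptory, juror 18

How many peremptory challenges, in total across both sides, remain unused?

12

Claimant allotment: 6 base + 1 × 4 alternates = 10. Respondent allotment: 6 base + 1 × 4 alternates = 10.
Claimant peremptories used: #13, #2, #27 — 3 (for-cause on #6, #14 don't count).
Respondent peremptories used: #30, #31, #8, #23, #18 — 5 (for-cause on #25, #29, #12, #4 don't count).
Remaining: (10 − 3) + (10 − 5) = 12.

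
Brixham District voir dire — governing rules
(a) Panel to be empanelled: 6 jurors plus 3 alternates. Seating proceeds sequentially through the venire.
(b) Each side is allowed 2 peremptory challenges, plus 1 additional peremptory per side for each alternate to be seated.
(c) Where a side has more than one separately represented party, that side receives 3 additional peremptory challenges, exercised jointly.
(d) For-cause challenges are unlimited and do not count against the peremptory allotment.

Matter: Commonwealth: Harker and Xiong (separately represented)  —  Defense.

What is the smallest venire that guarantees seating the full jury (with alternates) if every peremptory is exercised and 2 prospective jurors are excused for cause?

Seats to fill: 6 + 3 alternates = 9.
Peremptories — Commonwealth: 2 + 1×3 + 3 = 8; Defense: 2 + 1×3 = 5; total 13.
For-cause removals: 2.
Minimum venire: 9 + 13 + 2 = 24.

24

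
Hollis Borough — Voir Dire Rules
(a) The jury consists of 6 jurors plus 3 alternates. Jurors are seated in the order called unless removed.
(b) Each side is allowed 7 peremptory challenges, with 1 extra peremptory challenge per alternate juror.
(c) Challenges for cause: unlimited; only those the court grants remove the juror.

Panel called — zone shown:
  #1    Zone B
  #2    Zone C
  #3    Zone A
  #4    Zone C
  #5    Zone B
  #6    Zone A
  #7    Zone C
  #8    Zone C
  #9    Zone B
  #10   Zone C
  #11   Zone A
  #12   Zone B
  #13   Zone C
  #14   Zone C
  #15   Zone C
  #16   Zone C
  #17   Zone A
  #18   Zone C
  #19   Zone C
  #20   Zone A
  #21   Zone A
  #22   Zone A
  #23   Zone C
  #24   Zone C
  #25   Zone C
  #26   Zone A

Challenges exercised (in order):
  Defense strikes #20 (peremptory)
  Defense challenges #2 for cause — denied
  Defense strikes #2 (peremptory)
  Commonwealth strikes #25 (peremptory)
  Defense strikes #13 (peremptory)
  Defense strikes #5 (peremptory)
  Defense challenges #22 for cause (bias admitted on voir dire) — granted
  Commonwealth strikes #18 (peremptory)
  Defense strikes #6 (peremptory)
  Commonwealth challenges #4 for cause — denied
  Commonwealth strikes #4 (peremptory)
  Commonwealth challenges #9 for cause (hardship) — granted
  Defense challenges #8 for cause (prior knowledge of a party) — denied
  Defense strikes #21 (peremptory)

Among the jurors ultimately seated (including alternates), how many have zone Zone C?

Removed: #2, #4, #5, #6, #9, #13, #18, #20, #21, #22, #25.
Seated (9 incl. alternates): #1, #3, #7, #8, #10, #11, #12, #14, #15.
Of those, in Zone C: #7, #8, #10, #14, #15 → 5.

5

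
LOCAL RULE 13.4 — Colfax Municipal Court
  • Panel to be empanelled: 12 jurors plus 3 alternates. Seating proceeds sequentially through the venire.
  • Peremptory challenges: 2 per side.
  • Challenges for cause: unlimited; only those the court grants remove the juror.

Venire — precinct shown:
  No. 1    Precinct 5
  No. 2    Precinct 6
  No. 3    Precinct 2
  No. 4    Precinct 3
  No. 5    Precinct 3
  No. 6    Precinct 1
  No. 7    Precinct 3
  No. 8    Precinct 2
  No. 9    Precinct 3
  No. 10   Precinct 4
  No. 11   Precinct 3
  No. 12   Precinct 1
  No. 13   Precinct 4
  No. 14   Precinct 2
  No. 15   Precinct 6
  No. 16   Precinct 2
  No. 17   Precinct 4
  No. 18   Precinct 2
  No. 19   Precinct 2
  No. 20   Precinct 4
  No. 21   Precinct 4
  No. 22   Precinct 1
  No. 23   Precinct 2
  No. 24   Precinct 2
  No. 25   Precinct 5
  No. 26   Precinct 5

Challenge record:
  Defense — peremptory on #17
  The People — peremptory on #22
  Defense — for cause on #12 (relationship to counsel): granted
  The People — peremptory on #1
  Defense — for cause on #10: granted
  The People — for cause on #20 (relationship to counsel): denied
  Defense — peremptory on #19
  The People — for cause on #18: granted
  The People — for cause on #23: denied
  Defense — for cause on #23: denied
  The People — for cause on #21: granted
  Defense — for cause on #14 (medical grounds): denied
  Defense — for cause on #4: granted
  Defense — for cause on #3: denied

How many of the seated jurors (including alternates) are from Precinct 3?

Removed: #1, #4, #10, #12, #17, #18, #19, #21, #22.
Seated (15 incl. alternates): #2, #3, #5, #6, #7, #8, #9, #11, #13, #14, #15, #16, #20, #23, #24.
Of those, in Precinct 3: #5, #7, #9, #11 → 4.

4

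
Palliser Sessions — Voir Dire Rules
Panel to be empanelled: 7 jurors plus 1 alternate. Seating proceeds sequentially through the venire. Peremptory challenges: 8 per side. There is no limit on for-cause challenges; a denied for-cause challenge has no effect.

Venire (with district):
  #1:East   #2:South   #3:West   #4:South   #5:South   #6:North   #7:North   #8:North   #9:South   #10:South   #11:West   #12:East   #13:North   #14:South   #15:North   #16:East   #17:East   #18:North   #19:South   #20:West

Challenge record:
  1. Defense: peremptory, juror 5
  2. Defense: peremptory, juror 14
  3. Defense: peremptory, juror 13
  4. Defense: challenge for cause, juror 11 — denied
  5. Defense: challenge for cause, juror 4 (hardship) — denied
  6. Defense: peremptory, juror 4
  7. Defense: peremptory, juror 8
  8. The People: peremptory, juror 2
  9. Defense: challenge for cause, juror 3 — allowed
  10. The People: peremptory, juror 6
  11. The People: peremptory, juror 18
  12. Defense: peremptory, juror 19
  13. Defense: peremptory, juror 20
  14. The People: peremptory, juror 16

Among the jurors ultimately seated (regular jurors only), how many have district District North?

2

Removed: #2, #3, #4, #5, #6, #8, #13, #14, #16, #18, #19, #20.
Seated jurors 1–7: #1, #7, #9, #10, #11, #12, #15 (alternates #17 not counted).
Of those, in District North: #7, #15 → 2.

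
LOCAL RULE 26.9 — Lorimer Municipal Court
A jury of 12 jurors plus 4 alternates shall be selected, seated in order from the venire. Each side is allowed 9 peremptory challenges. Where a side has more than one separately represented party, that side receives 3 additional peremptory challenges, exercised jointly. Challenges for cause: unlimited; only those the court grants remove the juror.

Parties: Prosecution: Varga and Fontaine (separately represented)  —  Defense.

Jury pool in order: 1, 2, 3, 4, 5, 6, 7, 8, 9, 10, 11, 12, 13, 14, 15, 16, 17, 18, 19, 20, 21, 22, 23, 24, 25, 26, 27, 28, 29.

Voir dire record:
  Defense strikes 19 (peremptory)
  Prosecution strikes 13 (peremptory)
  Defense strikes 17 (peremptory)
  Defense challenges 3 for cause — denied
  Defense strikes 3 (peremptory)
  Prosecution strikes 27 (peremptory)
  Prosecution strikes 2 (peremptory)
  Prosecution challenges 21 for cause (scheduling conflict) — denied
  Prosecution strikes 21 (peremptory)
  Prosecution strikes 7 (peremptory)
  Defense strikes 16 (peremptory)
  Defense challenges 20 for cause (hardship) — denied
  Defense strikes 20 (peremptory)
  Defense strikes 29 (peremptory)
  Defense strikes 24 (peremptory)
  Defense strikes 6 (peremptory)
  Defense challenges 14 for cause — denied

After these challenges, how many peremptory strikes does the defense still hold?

1

Defense allotment: 9.
Defense peremptories used: #19, #17, #3, #16, #20, #29, #24, #6 — 8 (for-cause on #3, #20, #14 don't count).
Remaining: 9 − 8 = 1.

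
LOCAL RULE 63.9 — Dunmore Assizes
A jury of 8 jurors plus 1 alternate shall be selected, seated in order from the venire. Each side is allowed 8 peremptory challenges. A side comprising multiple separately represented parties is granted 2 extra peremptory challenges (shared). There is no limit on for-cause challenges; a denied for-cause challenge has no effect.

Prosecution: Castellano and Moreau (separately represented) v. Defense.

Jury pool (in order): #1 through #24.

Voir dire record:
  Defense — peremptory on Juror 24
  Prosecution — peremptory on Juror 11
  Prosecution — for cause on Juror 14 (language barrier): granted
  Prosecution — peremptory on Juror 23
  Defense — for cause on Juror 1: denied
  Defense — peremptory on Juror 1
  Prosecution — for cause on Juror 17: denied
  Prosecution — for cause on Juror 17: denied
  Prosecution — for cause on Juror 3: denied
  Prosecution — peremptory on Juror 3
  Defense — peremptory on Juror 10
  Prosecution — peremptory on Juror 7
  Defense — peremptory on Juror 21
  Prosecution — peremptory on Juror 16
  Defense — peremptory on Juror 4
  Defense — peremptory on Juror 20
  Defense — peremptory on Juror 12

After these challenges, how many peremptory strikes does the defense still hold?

1

Defense allotment: 8.
Defense peremptories used: #24, #1, #10, #21, #4, #20, #12 — 7 (the for-cause on #1 doesn't count).
Remaining: 8 − 7 = 1.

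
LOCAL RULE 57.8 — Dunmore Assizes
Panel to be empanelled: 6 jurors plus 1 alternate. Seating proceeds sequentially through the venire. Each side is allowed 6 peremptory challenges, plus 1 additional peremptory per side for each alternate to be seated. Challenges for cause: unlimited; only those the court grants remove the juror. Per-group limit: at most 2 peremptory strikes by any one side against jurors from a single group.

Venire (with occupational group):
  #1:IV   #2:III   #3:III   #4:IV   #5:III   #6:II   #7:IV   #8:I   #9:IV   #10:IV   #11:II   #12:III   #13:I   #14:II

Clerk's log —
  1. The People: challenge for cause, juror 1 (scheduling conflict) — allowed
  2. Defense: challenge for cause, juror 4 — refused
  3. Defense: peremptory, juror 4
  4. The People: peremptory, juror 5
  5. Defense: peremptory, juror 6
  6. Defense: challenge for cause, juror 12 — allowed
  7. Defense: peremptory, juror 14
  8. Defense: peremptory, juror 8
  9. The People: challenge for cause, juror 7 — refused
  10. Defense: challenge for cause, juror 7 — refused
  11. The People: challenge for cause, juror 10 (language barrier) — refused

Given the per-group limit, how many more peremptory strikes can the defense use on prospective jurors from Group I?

Defense peremptories so far: #4, #6, #14, #8 — 4 of 7 used, 3 left overall.
Against Group I: #8 — 1 used; per-group cap 2 leaves 1.
Binding limit: min(3, 1) = 1.

1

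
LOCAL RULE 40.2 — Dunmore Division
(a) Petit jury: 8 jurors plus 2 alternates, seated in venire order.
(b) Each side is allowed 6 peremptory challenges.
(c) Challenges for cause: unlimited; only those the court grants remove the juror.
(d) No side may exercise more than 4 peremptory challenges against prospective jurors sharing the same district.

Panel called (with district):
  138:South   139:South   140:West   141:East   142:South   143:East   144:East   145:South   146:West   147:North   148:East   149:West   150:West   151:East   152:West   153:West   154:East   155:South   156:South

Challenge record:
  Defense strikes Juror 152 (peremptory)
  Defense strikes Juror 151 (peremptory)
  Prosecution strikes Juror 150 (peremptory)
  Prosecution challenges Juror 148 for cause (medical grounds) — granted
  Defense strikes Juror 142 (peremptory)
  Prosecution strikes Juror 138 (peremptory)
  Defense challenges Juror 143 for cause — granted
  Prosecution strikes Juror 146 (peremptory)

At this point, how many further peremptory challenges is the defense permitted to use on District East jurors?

Defense peremptories so far: #152, #151, #142 — 3 of 6 used, 3 left overall.
Against District East: #151 — 1 used; per-district cap 4 leaves 3.
Binding limit: min(3, 3) = 3.

3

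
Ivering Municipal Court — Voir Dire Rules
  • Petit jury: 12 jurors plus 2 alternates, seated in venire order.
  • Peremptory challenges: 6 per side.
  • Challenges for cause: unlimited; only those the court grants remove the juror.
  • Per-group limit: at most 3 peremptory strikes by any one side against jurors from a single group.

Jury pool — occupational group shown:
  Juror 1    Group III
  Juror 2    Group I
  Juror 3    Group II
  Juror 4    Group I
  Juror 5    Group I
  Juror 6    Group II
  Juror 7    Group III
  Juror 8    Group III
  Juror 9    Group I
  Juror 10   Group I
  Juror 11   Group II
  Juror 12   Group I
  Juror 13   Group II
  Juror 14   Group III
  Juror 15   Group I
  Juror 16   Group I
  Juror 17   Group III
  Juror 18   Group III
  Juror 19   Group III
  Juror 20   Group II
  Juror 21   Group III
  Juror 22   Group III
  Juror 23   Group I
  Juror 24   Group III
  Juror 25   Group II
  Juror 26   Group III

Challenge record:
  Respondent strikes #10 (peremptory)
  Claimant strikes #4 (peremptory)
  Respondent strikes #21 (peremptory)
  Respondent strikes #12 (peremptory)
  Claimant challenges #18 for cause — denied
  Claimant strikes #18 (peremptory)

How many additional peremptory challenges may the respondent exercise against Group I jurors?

Respondent peremptories so far: #10, #21, #12 — 3 of 6 used, 3 left overall.
Against Group I: #10, #12 — 2 used; per-group cap 3 leaves 1.
Binding limit: min(3, 1) = 1.

1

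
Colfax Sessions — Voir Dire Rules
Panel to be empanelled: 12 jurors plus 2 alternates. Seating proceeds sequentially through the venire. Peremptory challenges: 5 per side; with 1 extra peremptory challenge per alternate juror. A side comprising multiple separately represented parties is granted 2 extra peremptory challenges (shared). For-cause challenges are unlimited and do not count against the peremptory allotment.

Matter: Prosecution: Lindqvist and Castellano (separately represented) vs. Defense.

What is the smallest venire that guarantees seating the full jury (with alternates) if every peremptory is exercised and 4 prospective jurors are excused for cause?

Seats to fill: 12 + 2 alternates = 14.
Peremptories — Prosecution: 5 + 1×2 + 2 = 9; Defense: 5 + 1×2 = 7; total 16.
For-cause removals: 4.
Minimum venire: 14 + 16 + 4 = 34.

34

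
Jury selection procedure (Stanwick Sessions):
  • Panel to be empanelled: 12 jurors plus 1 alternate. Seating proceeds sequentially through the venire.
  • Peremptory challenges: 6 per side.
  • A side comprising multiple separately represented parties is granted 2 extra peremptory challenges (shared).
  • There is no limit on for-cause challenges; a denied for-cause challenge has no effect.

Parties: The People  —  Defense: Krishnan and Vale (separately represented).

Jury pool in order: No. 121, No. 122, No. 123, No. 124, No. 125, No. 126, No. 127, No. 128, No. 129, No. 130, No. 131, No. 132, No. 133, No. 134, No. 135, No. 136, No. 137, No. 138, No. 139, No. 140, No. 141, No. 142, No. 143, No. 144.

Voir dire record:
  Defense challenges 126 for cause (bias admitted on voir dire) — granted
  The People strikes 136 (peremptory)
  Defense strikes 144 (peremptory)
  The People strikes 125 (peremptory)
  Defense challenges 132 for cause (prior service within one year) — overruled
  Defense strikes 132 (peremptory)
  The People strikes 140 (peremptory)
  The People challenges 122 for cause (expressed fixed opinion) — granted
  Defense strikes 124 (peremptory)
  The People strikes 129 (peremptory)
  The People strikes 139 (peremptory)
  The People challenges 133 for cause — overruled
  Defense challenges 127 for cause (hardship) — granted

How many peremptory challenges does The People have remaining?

1

The People allotment: 6.
The People peremptories used: #136, #125, #140, #129, #139 — 5 (for-cause on #122, #133 don't count).
Remaining: 6 − 5 = 1.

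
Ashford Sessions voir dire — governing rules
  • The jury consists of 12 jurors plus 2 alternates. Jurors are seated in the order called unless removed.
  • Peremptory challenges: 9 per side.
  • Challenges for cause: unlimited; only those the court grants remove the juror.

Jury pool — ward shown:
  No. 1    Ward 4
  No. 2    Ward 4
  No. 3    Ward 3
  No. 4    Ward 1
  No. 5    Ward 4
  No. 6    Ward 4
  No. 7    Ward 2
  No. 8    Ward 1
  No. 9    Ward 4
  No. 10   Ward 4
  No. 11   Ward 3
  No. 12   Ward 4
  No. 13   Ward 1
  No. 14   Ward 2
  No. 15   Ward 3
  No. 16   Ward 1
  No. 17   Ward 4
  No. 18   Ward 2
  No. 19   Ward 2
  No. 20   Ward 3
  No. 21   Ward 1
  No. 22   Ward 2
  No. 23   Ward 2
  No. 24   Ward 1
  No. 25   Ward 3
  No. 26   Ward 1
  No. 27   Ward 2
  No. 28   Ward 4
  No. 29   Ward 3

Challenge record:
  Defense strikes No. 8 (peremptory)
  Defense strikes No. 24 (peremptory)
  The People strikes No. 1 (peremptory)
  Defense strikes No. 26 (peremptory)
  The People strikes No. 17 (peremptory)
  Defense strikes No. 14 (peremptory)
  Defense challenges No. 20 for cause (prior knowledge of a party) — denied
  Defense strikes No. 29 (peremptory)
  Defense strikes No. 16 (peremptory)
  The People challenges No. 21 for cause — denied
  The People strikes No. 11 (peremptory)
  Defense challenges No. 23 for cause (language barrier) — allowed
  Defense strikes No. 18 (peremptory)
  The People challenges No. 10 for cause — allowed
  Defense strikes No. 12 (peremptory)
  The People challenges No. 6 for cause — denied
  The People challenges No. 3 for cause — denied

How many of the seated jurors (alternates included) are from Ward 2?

3

Removed: #1, #8, #10, #11, #12, #14, #16, #17, #18, #23, #24, #26, #29.
Seated (14 incl. alternates): #2, #3, #4, #5, #6, #7, #9, #13, #15, #19, #20, #21, #22, #25.
Of those, in Ward 2: #7, #19, #22 → 3.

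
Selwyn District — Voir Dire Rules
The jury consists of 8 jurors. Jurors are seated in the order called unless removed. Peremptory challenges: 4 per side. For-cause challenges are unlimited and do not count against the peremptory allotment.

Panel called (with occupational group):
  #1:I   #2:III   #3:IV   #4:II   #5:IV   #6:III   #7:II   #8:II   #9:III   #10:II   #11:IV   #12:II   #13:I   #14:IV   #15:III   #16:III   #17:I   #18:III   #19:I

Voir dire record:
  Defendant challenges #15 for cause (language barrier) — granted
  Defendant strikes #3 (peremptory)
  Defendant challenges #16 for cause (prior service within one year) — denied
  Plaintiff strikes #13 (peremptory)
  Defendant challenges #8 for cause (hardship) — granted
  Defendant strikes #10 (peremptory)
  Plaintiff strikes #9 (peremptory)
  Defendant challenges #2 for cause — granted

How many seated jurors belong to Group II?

3

Removed: #2, #3, #8, #9, #10, #13, #15.
Seated jurors 1–8: #1, #4, #5, #6, #7, #11, #12, #14.
Of those, in Group II: #4, #7, #12 → 3.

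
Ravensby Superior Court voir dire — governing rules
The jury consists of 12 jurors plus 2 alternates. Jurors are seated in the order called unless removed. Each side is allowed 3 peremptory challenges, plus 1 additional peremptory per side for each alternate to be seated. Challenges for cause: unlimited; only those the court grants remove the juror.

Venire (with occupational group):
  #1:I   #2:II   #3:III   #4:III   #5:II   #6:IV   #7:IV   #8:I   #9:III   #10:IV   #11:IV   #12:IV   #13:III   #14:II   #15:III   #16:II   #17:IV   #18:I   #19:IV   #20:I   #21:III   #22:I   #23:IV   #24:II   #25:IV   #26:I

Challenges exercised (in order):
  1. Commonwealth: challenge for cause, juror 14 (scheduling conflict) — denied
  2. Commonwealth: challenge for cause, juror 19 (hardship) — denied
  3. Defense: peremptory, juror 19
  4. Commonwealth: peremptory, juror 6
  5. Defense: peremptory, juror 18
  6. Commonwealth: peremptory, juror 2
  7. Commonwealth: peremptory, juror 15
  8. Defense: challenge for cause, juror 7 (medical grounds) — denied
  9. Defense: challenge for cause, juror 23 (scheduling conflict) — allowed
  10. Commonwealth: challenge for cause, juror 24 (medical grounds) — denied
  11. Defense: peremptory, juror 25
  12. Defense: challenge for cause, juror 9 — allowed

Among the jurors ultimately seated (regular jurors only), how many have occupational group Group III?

3

Removed: #2, #6, #9, #15, #18, #19, #23, #25.
Seated jurors 1–12: #1, #3, #4, #5, #7, #8, #10, #11, #12, #13, #14, #16 (alternates #17, #20 not counted).
Of those, in Group III: #3, #4, #13 → 3.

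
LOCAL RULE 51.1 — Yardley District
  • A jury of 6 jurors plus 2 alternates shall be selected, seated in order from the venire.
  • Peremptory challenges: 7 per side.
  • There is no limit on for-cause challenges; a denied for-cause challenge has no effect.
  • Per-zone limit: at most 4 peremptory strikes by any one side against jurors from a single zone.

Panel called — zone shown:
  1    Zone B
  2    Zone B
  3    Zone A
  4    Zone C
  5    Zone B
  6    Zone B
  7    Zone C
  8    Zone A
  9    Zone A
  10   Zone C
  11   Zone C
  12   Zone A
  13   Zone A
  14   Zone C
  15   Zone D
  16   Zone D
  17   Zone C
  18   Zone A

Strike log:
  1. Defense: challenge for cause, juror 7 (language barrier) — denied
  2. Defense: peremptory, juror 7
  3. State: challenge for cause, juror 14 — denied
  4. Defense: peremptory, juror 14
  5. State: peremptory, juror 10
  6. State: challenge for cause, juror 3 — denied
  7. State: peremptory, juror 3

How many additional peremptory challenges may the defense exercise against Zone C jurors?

2

Defense peremptories so far: #7, #14 — 2 of 7 used, 5 left overall.
Against Zone C: #7, #14 — 2 used; per-zone cap 4 leaves 2.
Binding limit: min(5, 2) = 2.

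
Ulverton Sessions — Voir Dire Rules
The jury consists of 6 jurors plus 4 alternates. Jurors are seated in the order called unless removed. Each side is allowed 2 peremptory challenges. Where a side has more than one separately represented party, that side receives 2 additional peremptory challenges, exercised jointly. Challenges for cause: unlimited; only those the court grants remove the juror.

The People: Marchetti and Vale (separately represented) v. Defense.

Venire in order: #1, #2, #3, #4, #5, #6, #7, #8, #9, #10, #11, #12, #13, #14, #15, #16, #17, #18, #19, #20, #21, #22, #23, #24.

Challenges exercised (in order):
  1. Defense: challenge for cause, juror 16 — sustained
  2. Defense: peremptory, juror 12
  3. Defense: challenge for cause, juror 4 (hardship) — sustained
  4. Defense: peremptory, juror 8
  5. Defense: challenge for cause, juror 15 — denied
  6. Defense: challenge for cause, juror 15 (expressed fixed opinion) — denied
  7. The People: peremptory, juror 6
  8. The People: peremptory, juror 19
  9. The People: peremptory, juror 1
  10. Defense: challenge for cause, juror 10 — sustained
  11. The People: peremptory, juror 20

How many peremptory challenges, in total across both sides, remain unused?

The People allotment: 2 base + 2 multi-party = 4. Defense allotment: 2.
The People peremptories used: #6, #19, #1, #20 — 4.
Defense peremptories used: #12, #8 — 2 (for-cause on #16, #4, #15, #15, #10 don't count).
Remaining: (4 − 4) + (2 − 2) = 0.

0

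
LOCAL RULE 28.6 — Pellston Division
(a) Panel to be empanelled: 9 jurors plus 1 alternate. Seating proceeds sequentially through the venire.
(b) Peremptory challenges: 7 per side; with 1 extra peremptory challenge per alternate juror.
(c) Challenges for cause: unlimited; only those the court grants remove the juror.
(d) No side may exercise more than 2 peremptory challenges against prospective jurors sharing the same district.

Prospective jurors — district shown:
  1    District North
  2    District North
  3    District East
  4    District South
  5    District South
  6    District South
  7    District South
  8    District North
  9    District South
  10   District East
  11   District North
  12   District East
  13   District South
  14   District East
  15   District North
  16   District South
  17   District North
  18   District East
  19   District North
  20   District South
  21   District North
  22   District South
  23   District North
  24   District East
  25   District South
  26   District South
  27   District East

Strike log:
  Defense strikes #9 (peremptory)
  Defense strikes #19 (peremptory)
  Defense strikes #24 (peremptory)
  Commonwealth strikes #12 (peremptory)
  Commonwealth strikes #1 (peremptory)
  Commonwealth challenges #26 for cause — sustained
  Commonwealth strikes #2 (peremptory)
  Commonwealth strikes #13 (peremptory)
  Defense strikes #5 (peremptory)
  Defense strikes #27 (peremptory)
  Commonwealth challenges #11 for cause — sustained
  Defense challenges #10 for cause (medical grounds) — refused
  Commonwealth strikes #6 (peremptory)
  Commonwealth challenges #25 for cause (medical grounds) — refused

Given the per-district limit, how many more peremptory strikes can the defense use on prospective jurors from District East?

Defense peremptories so far: #9, #19, #24, #5, #27 — 5 of 8 used, 3 left overall.
Against District East: #24, #27 — 2 used; per-district cap 2 leaves 0.
Binding limit: min(3, 0) = 0.

0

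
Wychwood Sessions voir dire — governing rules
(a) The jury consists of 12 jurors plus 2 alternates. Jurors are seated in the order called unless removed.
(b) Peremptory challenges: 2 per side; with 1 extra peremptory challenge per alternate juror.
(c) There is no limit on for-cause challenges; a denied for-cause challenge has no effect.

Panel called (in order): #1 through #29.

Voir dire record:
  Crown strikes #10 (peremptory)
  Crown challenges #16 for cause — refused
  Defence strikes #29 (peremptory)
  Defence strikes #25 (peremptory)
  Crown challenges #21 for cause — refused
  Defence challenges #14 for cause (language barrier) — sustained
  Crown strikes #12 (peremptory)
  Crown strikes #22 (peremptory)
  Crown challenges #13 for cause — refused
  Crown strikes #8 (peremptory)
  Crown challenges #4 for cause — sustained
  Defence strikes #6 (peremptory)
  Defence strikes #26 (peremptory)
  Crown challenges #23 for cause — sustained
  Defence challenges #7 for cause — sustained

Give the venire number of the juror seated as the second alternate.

Removed: #4, #6, #7, #8, #10, #12, #14, #22, #23, #25, #26, #29. (#13, #16, #21 stay — for-cause denied.)
Seating in order: seats 1–12 → #1, #2, #3, #5, #9, #11, #13, #15, #16, #17, #18, #19; alternates → #20, #21.
So alternate 2 is #21.

21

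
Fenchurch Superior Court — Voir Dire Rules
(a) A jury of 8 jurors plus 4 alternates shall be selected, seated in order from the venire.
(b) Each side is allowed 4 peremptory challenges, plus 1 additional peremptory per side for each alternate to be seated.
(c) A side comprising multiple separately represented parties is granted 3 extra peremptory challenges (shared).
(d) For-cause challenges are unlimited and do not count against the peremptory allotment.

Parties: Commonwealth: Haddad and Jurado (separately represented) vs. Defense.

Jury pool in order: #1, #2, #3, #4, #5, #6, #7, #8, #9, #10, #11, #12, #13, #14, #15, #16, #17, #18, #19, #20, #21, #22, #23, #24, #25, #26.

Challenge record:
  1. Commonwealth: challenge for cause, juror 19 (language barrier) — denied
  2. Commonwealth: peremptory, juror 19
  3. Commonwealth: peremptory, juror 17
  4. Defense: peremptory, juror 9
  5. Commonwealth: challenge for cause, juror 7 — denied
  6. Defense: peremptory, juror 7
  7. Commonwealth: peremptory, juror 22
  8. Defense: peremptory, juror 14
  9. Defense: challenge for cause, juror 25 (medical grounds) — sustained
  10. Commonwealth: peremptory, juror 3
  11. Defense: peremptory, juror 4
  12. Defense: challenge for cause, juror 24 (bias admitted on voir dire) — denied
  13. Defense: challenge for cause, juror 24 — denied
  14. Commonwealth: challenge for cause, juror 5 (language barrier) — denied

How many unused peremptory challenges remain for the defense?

4

Defense allotment: 4 base + 1 × 4 alternates = 8.
Defense peremptories used: #9, #7, #14, #4 — 4 (for-cause on #25, #24, #24 don't count).
Remaining: 8 − 4 = 4.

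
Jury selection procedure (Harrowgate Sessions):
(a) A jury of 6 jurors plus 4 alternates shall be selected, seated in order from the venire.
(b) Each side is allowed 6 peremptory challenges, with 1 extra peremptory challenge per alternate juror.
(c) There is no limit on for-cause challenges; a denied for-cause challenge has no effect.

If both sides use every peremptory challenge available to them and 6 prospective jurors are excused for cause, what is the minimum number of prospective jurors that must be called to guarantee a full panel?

Seats to fill: 6 + 4 alternates = 10.
Peremptories: 6 + 1×4 = 10 per side × 2 sides = 20.
For-cause removals: 6.
Minimum venire: 10 + 20 + 6 = 36.

36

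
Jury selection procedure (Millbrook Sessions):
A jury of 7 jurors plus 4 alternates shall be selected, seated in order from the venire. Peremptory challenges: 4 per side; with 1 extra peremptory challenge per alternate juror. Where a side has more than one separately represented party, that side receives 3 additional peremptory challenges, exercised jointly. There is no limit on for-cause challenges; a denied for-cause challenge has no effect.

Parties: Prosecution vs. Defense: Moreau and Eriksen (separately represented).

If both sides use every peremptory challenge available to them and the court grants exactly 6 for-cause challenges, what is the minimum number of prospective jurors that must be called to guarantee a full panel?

Seats to fill: 7 + 4 alternates = 11.
Peremptories — Prosecution: 4 + 1×4 = 8; Defense: 4 + 1×4 + 3 = 11; total 19.
For-cause removals: 6.
Minimum venire: 11 + 19 + 6 = 36.

36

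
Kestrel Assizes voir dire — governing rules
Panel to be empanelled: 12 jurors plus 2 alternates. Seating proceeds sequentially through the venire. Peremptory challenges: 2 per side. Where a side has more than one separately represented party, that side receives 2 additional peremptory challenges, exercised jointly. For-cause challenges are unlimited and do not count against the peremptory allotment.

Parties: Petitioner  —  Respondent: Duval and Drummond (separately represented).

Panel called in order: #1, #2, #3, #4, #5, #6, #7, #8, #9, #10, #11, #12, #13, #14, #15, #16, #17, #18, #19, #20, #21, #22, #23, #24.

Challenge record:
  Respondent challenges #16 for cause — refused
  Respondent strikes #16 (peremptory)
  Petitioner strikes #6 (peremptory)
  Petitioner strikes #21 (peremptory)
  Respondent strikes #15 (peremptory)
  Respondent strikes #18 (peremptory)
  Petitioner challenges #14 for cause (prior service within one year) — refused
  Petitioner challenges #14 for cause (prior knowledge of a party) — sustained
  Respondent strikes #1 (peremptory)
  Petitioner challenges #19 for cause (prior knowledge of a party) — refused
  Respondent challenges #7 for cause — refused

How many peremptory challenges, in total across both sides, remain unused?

0

Petitioner allotment: 2. Respondent allotment: 2 base + 2 multi-party = 4.
Petitioner peremptories used: #6, #21 — 2 (for-cause on #14, #14, #19 don't count).
Respondent peremptories used: #16, #15, #18, #1 — 4 (for-cause on #16, #7 don't count).
Remaining: (2 − 2) + (4 − 4) = 0.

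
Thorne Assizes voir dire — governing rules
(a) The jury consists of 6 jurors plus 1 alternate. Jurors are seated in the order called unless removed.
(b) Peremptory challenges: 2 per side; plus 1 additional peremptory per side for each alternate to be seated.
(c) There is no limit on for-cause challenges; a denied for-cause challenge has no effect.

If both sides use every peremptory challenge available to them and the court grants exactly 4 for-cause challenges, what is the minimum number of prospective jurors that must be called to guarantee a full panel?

17

Seats to fill: 6 + 1 alternates = 7.
Peremptories: 2 + 1×1 = 3 per side × 2 sides = 6.
For-cause removals: 4.
Minimum venire: 7 + 6 + 4 = 17.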